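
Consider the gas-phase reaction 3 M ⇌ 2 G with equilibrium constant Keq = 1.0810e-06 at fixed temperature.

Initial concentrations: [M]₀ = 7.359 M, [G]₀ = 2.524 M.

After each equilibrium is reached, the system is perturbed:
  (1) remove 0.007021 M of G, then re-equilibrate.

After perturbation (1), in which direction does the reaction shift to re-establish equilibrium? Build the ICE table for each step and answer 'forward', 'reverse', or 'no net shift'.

Direction: forward

Q₀ = 0.01599 vs Keq = 1.0810e-06 ⇒ Q>K, reverse
Step 1:
                    M           G
  init          7.359       2.524
  Δ             3.728      -2.486
  eq            11.09     0.03838
  solve Keq expr → x = -1.243; check Q = 1.0810e-06
Then remove 0.007021 M of G.
Step 2:
                    M           G
  init          11.09     0.03136
  Δ          -0.01045    0.006967
  eq            11.08     0.03833
  solve Keq expr → x = 0.003483; check Q = 1.0810e-06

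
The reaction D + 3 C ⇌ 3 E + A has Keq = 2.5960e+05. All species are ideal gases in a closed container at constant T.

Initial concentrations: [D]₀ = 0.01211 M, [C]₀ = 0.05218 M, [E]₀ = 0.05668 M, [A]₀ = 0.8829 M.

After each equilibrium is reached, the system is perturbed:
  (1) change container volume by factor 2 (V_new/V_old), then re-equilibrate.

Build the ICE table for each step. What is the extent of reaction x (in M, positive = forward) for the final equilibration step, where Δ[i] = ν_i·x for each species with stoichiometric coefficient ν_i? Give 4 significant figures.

x = 0 M

Q₀ = 93.44 vs Keq = 2.5960e+05 ⇒ Q<K, forward
Step 1:
                  D         C         E         A
  I         0.01211   0.05218   0.05668    0.8829
  C        -0.01161  -0.03482   0.03482   0.01161
  E       5.0425e-04   0.01736    0.0915    0.8945
  solve Keq expr → x = 0.01161; check Q = 2.5960e+05
Then change container volume by factor 2 (V_new/V_old).
Step 2:
                  D         C         E         A
  I       2.5213e-04  0.008681   0.04575    0.4473
  C               0         0         0         0
  E       2.5213e-04  0.008681   0.04575    0.4473
  solve Keq expr → x = 0; check Q = 2.5960e+05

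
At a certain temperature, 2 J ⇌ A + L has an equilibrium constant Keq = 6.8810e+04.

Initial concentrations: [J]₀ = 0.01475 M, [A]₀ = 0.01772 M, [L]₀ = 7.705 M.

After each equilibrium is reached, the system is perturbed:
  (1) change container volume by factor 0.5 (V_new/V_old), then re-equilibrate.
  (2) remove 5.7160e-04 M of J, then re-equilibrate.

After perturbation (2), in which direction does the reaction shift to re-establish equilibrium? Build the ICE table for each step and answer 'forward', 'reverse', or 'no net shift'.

Q₀ = 627.6 vs Keq = 6.8810e+04 ⇒ Q<K, forward
Step 1:
                  J         A         L
  init      0.01475   0.01772     7.705
  Δ         -0.0131   0.00655   0.00655
  eq       0.001649   0.02427     7.712
  solve Keq expr → x = 0.00655; check Q = 6.8810e+04
Then change container volume by factor 0.5 (V_new/V_old).
Step 2:
                  J         A         L
  init     0.003298   0.04854     15.42
  Δ               0         0         0
  eq       0.003298   0.04854     15.42
  solve Keq expr → x = 0; check Q = 6.8810e+04
Then remove 5.7160e-04 M of J.
Step 3:
                  J         A         L
  init     0.002727   0.04854     15.42
  Δ       5.6201e-04 -2.8100e-04 -2.8100e-04
  eq       0.003289   0.04826     15.42
  solve Keq expr → x = -2.8100e-04; check Q = 6.8810e+04

Direction: reverse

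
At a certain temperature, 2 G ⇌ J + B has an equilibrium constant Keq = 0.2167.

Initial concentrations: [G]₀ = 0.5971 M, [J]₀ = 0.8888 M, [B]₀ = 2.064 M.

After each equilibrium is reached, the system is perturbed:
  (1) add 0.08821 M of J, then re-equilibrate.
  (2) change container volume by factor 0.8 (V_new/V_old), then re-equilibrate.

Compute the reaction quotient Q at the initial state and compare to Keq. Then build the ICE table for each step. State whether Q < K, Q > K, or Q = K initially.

Q₀ = 5.145 vs Keq = 0.2167 ⇒ Q>K, reverse
Step 1:
                    G           J           B
  Initial      0.5971      0.8888       2.064
  Change        1.033     -0.5166     -0.5166
  Equil          1.63      0.3722       1.547
  solve Keq expr → x = -0.5166; check Q = 0.2167
Then add 0.08821 M of J.
Step 2:
                    G           J           B
  Initial        1.63      0.4604       1.547
  Change      0.07992    -0.03996    -0.03996
  Equil          1.71      0.4205       1.507
  solve Keq expr → x = -0.03996; check Q = 0.2167
Then change container volume by factor 0.8 (V_new/V_old).
Step 3:
                    G           J           B
  Initial       2.138      0.5256       1.884
  Change            0           0           0
  Equil         2.138      0.5256       1.884
  solve Keq expr → x = 0; check Q = 0.2167

Q₀ = 5.145; Q > K (proceeds reverse)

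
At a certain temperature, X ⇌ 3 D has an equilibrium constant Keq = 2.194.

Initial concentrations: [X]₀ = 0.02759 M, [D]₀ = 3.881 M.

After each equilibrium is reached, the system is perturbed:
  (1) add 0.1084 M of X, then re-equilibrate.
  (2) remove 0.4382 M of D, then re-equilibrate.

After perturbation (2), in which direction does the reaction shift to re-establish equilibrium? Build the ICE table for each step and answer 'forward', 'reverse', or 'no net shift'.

Direction: forward

Q₀ = 2119 vs Keq = 2.194 ⇒ Q>K, reverse
Step 1:
                    X           D
  init        0.02759       3.881
  Δ            0.8751      -2.625
  eq           0.9027       1.256
  solve Keq expr → x = -0.8751; check Q = 2.194
Then add 0.1084 M of X.
Step 2:
                    X           D
  init          1.011       1.256
  Δ           -0.0141     0.04229
  eq            0.997       1.298
  solve Keq expr → x = 0.0141; check Q = 2.194
Then remove 0.4382 M of D.
Step 3:
                    X           D
  init          0.997      0.8599
  Δ           -0.1269      0.3806
  eq           0.8701       1.241
  solve Keq expr → x = 0.1269; check Q = 2.194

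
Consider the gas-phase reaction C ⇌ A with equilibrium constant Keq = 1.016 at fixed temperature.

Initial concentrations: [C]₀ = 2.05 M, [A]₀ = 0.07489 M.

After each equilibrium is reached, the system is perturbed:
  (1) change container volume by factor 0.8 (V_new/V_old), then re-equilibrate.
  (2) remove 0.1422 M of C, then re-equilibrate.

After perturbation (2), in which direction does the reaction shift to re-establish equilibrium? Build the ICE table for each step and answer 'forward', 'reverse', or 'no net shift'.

Direction: reverse

Q₀ = 0.03653 vs Keq = 1.016 ⇒ Q<K, forward
Step 1:
                    C           A
  Initial        2.05     0.07489
  Change       -0.996       0.996
  Equil         1.054       1.071
  solve Keq expr → x = 0.996; check Q = 1.016
Then change container volume by factor 0.8 (V_new/V_old).
Step 2:
                    C           A
  Initial       1.318       1.339
  Change            0           0
  Equil         1.318       1.339
  solve Keq expr → x = 0; check Q = 1.016
Then remove 0.1422 M of C.
Step 3:
                    C           A
  Initial       1.175       1.339
  Change      0.07166    -0.07166
  Equil         1.247       1.267
  solve Keq expr → x = -0.07166; check Q = 1.016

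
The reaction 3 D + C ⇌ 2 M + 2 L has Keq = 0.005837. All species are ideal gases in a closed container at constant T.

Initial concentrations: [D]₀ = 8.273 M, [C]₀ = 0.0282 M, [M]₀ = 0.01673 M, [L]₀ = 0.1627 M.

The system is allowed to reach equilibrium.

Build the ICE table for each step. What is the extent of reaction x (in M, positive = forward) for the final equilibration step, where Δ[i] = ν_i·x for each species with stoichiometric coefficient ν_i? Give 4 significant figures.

x = 0.02812 M

Q₀ = 4.6401e-07 vs Keq = 0.005837 ⇒ Q<K, forward
Step 1:
                   D          C          M          L
  init         8.273     0.0282    0.01673     0.1627
  Δ         -0.08436   -0.02812    0.05624    0.05624
  eq           8.189 7.9639e-05    0.07297     0.2189
  solve Keq expr → x = 0.02812; check Q = 0.005837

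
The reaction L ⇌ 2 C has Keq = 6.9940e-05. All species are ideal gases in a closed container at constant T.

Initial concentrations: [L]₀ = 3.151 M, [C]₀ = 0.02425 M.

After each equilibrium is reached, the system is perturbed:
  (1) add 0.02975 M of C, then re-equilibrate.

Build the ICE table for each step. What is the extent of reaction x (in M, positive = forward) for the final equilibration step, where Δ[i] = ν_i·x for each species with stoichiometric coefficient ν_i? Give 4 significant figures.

Q₀ = 1.8663e-04 vs Keq = 6.9940e-05 ⇒ Q>K, reverse
Step 1:
                  L         C
  I           3.151   0.02425
  C        0.004697 -0.009394
  E           3.156   0.01486
  solve Keq expr → x = -0.004697; check Q = 6.9940e-05
Then add 0.02975 M of C.
Step 2:
                  L         C
  I           3.156   0.04461
  C         0.01486  -0.02972
  E           3.171   0.01489
  solve Keq expr → x = -0.01486; check Q = 6.9940e-05

x = -0.01486 M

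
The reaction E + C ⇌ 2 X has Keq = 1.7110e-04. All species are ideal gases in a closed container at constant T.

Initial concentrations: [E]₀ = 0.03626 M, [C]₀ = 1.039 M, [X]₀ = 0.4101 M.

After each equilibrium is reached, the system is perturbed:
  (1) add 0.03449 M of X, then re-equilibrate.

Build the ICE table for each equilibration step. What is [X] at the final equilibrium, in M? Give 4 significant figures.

Q₀ = 4.464 vs Keq = 1.7110e-04 ⇒ Q>K, reverse
Step 1:
                  E         C         X
  I         0.03626     1.039    0.4101
  C          0.2015    0.2015    -0.403
  E          0.2378      1.24  0.007104
  solve Keq expr → x = -0.2015; check Q = 1.7110e-04
Then add 0.03449 M of X.
Step 2:
                  E         C         X
  I          0.2378      1.24   0.04159
  C         0.01709   0.01709  -0.03419
  E          0.2549     1.258  0.007405
  solve Keq expr → x = -0.01709; check Q = 1.7110e-04

[X]_eq = 0.007405 M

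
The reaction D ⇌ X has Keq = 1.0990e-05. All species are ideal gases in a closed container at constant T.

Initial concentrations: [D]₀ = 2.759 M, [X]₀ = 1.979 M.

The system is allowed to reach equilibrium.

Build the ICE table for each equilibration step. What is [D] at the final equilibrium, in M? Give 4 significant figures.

[D]_eq = 4.738 M

Q₀ = 0.7173 vs Keq = 1.0990e-05 ⇒ Q>K, reverse
Step 1:
                  D         X
  I           2.759     1.979
  C           1.979    -1.979
  E           4.738 5.2070e-05
  solve Keq expr → x = -1.979; check Q = 1.0990e-05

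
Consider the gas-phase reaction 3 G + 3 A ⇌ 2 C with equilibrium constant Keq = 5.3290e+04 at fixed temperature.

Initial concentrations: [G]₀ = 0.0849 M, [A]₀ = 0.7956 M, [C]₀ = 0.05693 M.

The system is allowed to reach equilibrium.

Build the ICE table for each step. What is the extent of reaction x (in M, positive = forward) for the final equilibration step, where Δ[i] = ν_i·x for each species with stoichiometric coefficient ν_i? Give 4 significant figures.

Q₀ = 10.52 vs Keq = 5.3290e+04 ⇒ Q<K, forward
Step 1:
                   G          A          C
  I           0.0849     0.7956    0.05693
  C         -0.07652   -0.07652    0.05101
  E         0.008378     0.7191     0.1079
  solve Keq expr → x = 0.02551; check Q = 5.3290e+04

x = 0.02551 M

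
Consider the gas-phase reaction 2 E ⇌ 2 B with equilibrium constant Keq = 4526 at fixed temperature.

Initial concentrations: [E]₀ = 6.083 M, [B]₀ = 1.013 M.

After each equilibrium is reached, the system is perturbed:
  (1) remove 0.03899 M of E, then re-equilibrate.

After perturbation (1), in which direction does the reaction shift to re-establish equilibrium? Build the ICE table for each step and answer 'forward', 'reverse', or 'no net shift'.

Direction: reverse

Q₀ = 0.02773 vs Keq = 4526 ⇒ Q<K, forward
Step 1:
                    E           B
  I             6.083       1.013
  C            -5.979       5.979
  E            0.1039       6.992
  solve Keq expr → x = 2.99; check Q = 4526
Then remove 0.03899 M of E.
Step 2:
                    E           B
  I           0.06494       6.992
  C           0.03842    -0.03842
  E            0.1034       6.954
  solve Keq expr → x = -0.01921; check Q = 4526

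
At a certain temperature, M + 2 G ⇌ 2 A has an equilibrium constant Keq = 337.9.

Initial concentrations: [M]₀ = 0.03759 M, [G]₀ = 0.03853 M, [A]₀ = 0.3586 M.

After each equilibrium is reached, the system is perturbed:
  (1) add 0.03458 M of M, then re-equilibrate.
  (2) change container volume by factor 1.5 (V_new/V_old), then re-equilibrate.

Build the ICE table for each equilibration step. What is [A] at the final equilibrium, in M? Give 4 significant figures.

Q₀ = 2304 vs Keq = 337.9 ⇒ Q>K, reverse
Step 1:
                  M         G         A
  Initial   0.03759   0.03853    0.3586
  Change    0.01797   0.03594  -0.03594
  Equil     0.05556   0.07447    0.3227
  solve Keq expr → x = -0.01797; check Q = 337.9
Then add 0.03458 M of M.
Step 2:
                  M         G         A
  Initial   0.09014   0.07447    0.3227
  Change  -0.005892  -0.01178   0.01178
  Equil     0.08425   0.06268    0.3344
  solve Keq expr → x = 0.005892; check Q = 337.9
Then change container volume by factor 1.5 (V_new/V_old).
Step 3:
                  M         G         A
  Initial   0.05616   0.04179     0.223
  Change   0.003258  0.006515 -0.006515
  Equil     0.05942    0.0483    0.2164
  solve Keq expr → x = -0.003258; check Q = 337.9

[A]_eq = 0.2164 M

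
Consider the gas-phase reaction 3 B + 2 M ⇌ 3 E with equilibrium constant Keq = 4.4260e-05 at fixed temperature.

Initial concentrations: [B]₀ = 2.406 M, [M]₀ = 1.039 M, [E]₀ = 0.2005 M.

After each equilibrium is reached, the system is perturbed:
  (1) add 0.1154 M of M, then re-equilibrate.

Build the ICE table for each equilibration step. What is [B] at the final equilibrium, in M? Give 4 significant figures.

Q₀ = 5.3607e-04 vs Keq = 4.4260e-05 ⇒ Q>K, reverse
Step 1:
                    B           M           E
  Initial       2.406       1.039      0.2005
  Change       0.1053     0.07021     -0.1053
  Equil         2.511       1.109     0.09519
  solve Keq expr → x = -0.0351; check Q = 4.4260e-05
Then add 0.1154 M of M.
Step 2:
                    B           M           E
  Initial       2.511       1.225     0.09519
  Change    -0.006027   -0.004018    0.006027
  Equil         2.505       1.221      0.1012
  solve Keq expr → x = 0.002009; check Q = 4.4260e-05

[B]_eq = 2.505 M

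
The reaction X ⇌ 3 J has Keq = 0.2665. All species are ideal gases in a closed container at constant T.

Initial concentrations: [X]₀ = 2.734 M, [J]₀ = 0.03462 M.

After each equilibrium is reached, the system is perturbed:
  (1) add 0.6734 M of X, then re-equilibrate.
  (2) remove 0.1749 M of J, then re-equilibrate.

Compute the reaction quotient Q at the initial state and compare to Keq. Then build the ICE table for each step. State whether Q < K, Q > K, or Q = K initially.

Q₀ = 1.5177e-05 vs Keq = 0.2665 ⇒ Q<K, forward
Step 1:
                  X         J
  Initial     2.734   0.03462
  Change    -0.2779    0.8336
  Equil       2.456    0.8683
  solve Keq expr → x = 0.2779; check Q = 0.2665
Then add 0.6734 M of X.
Step 2:
                  X         J
  Initial      3.13    0.8683
  Change   -0.02356   0.07067
  Equil       3.106    0.9389
  solve Keq expr → x = 0.02356; check Q = 0.2665
Then remove 0.1749 M of J.
Step 3:
                  X         J
  Initial     3.106     0.764
  Change   -0.05639    0.1692
  Equil        3.05    0.9332
  solve Keq expr → x = 0.05639; check Q = 0.2665

Q₀ = 1.5177e-05; Q < K (proceeds forward)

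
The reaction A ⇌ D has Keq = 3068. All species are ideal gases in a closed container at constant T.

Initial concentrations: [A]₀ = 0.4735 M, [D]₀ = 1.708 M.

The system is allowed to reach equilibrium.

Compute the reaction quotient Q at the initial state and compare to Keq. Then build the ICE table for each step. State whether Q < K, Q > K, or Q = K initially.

Q₀ = 3.607; Q < K (proceeds forward)

Q₀ = 3.607 vs Keq = 3068 ⇒ Q<K, forward
Step 1:
                   A          D
  Initial     0.4735      1.708
  Change     -0.4728     0.4728
  Equil   7.1082e-04      2.181
  solve Keq expr → x = 0.4728; check Q = 3068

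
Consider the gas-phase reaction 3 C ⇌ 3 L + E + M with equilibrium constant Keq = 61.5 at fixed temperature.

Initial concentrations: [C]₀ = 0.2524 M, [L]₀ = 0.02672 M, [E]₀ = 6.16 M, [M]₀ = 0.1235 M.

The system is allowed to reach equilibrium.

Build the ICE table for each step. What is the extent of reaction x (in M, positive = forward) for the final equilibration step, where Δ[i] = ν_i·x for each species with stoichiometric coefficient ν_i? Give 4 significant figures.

Q₀ = 9.0259e-04 vs Keq = 61.5 ⇒ Q<K, forward
Step 1:
                   C          L          E          M
  I           0.2524    0.02672       6.16     0.1235
  C          -0.1936     0.1936    0.06453    0.06453
  E          0.05882     0.2203      6.225      0.188
  solve Keq expr → x = 0.06453; check Q = 61.5

x = 0.06453 M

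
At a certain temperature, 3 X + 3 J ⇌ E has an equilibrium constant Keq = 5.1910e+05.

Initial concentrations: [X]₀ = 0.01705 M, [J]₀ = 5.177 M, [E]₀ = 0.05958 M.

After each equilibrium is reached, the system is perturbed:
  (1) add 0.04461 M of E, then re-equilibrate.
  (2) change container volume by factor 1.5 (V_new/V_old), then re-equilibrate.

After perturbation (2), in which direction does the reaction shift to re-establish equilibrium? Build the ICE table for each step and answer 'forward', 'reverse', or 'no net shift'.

Direction: reverse

Q₀ = 86.63 vs Keq = 5.1910e+05 ⇒ Q<K, forward
Step 1:
                  X         J         E
  init      0.01705     5.177   0.05958
  Δ        -0.01608  -0.01608   0.00536
  eq      9.6908e-04     5.161   0.06494
  solve Keq expr → x = 0.00536; check Q = 5.1910e+05
Then add 0.04461 M of E.
Step 2:
                  X         J         E
  init    9.6908e-04     5.161    0.1096
  Δ       1.8427e-04 1.8427e-04 -6.1425e-05
  eq       0.001153     5.161    0.1095
  solve Keq expr → x = -6.1425e-05; check Q = 5.1910e+05
Then change container volume by factor 1.5 (V_new/V_old).
Step 3:
                  X         J         E
  init    7.6890e-04     3.441   0.07299
  Δ       7.4039e-04 7.4039e-04 -2.4680e-04
  eq       0.001509     3.441   0.07275
  solve Keq expr → x = -2.4680e-04; check Q = 5.1910e+05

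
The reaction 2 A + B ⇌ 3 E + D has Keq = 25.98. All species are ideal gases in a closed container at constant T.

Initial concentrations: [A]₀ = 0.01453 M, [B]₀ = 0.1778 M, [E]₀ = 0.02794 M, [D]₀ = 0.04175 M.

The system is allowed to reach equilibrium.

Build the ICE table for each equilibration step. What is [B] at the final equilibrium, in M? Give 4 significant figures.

[B]_eq = 0.1711 M

Q₀ = 0.02426 vs Keq = 25.98 ⇒ Q<K, forward
Step 1:
                   A          B          E          D
  Initial    0.01453     0.1778    0.02794    0.04175
  Change    -0.01343  -0.006715    0.02014   0.006715
  Equil     0.001101     0.1711    0.04808    0.04846
  solve Keq expr → x = 0.006715; check Q = 25.98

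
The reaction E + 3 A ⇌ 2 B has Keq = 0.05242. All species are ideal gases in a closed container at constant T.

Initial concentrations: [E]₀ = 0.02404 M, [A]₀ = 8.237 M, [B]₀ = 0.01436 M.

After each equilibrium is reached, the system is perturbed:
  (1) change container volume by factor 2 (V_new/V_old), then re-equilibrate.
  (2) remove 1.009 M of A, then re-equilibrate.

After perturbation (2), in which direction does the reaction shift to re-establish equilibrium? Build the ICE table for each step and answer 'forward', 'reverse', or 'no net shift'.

Q₀ = 1.5349e-05 vs Keq = 0.05242 ⇒ Q<K, forward
Step 1:
                    E           A           B
  Initial     0.02404       8.237     0.01436
  Change      -0.0239    -0.07171     0.04781
  Equil    1.3544e-04       8.165     0.06217
  solve Keq expr → x = 0.0239; check Q = 0.05242
Then change container volume by factor 2 (V_new/V_old).
Step 2:
                    E           A           B
  Initial  6.7719e-05       4.083     0.03108
  Change   1.9624e-04  5.8873e-04 -3.9249e-04
  Equil    2.6396e-04       4.083     0.03069
  solve Keq expr → x = -1.9624e-04; check Q = 0.05242
Then remove 1.009 M of A.
Step 3:
                    E           A           B
  Initial  2.6396e-04       3.074     0.03069
  Change   3.2783e-04  9.8350e-04 -6.5567e-04
  Equil    5.9180e-04       3.075     0.03004
  solve Keq expr → x = -3.2783e-04; check Q = 0.05242

Direction: reverse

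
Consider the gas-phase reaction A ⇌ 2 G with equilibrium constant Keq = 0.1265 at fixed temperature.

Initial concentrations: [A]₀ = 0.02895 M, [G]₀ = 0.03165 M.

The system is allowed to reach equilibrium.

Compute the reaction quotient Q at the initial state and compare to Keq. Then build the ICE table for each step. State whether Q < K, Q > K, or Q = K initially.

Q₀ = 0.0346; Q < K (proceeds forward)

Q₀ = 0.0346 vs Keq = 0.1265 ⇒ Q<K, forward
Step 1:
                    A           G
  Initial     0.02895     0.03165
  Change     -0.00918     0.01836
  Equil       0.01977     0.05001
  solve Keq expr → x = 0.00918; check Q = 0.1265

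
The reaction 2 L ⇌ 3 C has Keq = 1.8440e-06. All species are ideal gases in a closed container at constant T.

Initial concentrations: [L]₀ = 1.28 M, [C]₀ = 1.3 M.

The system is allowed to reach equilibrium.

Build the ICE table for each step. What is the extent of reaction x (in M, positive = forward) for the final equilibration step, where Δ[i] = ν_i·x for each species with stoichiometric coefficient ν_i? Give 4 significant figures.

Q₀ = 1.341 vs Keq = 1.8440e-06 ⇒ Q>K, reverse
Step 1:
                   L          C
  init          1.28        1.3
  Δ           0.8531      -1.28
  eq           2.133    0.02032
  solve Keq expr → x = -0.4266; check Q = 1.8440e-06

x = -0.4266 M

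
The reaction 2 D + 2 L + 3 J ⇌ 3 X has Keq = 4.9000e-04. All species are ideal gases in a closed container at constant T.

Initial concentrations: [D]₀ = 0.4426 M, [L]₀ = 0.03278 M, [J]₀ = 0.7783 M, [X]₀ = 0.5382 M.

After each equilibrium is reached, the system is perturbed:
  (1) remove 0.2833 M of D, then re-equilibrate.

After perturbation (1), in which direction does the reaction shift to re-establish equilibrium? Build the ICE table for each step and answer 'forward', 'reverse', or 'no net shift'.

Q₀ = 1571 vs Keq = 4.9000e-04 ⇒ Q>K, reverse
Step 1:
                  D         L         J         X
  I          0.4426   0.03278    0.7783    0.5382
  C          0.3301    0.3301    0.4952   -0.4952
  E          0.7727    0.3629     1.273   0.04301
  solve Keq expr → x = -0.1651; check Q = 4.9000e-04
Then remove 0.2833 M of D.
Step 2:
                  D         L         J         X
  I          0.4894    0.3629     1.273   0.04301
  C        0.006884  0.006884   0.01033  -0.01033
  E          0.4963    0.3698     1.284   0.03269
  solve Keq expr → x = -0.003442; check Q = 4.9000e-04

Direction: reverse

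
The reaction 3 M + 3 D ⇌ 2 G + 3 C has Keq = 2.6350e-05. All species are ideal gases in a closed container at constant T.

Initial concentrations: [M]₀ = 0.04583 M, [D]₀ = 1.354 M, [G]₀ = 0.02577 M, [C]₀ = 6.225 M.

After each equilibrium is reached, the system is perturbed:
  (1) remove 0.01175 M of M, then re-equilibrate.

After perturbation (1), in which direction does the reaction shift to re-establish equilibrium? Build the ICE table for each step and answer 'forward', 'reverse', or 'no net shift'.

Direction: reverse

Q₀ = 670.4 vs Keq = 2.6350e-05 ⇒ Q>K, reverse
Step 1:
                   M          D          G          C
  I          0.04583      1.354    0.02577      6.225
  C          0.03863    0.03863   -0.02576   -0.03863
  E          0.08446      1.393 1.3459e-05      6.186
  solve Keq expr → x = -0.01288; check Q = 2.6350e-05
Then remove 0.01175 M of M.
Step 2:
                   M          D          G          C
  I          0.07271      1.393 1.3459e-05      6.186
  C       4.0611e-06 4.0611e-06 -2.7074e-06 -4.0611e-06
  E          0.07272      1.393 1.0751e-05      6.186
  solve Keq expr → x = -1.3537e-06; check Q = 2.6350e-05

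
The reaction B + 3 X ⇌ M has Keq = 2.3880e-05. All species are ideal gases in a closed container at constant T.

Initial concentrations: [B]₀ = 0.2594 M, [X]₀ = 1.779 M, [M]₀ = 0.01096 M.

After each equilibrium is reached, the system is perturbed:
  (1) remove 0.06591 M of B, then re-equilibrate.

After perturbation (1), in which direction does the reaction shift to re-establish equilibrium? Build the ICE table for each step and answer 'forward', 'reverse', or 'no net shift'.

Q₀ = 0.007504 vs Keq = 2.3880e-05 ⇒ Q>K, reverse
Step 1:
                    B           X           M
  init         0.2594       1.779     0.01096
  Δ           0.01092     0.03276    -0.01092
  eq           0.2703       1.812  3.8390e-05
  solve Keq expr → x = -0.01092; check Q = 2.3880e-05
Then remove 0.06591 M of B.
Step 2:
                    B           X           M
  init         0.2044       1.812  3.8390e-05
  Δ        9.3577e-06  2.8073e-05 -9.3577e-06
  eq           0.2044       1.812  2.9033e-05
  solve Keq expr → x = -9.3577e-06; check Q = 2.3880e-05

Direction: reverse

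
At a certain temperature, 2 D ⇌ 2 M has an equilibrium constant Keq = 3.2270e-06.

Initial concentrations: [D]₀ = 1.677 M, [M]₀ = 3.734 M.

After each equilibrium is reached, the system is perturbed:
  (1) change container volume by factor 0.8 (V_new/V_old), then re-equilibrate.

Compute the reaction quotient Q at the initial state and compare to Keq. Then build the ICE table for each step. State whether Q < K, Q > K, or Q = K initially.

Q₀ = 4.958 vs Keq = 3.2270e-06 ⇒ Q>K, reverse
Step 1:
                    D           M
  init          1.677       3.734
  Δ             3.724      -3.724
  eq            5.401    0.009703
  solve Keq expr → x = -1.862; check Q = 3.2270e-06
Then change container volume by factor 0.8 (V_new/V_old).
Step 2:
                    D           M
  init          6.752     0.01213
  Δ                 0           0
  eq            6.752     0.01213
  solve Keq expr → x = 0; check Q = 3.2270e-06

Q₀ = 4.958; Q > K (proceeds reverse)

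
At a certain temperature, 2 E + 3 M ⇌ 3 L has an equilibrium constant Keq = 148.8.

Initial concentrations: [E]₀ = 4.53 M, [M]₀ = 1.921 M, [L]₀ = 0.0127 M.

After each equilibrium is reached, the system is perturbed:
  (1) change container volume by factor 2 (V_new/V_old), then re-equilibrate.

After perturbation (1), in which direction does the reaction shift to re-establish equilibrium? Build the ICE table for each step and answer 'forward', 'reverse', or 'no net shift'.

Q₀ = 1.4081e-08 vs Keq = 148.8 ⇒ Q<K, forward
Step 1:
                  E         M         L
  init         4.53     1.921    0.0127
  Δ           -1.18    -1.771     1.771
  eq           3.35    0.1503     1.783
  solve Keq expr → x = 0.5902; check Q = 148.8
Then change container volume by factor 2 (V_new/V_old).
Step 2:
                  E         M         L
  init        1.675   0.07517    0.8917
  Δ         0.02529   0.03794  -0.03794
  eq            1.7    0.1131    0.8537
  solve Keq expr → x = -0.01265; check Q = 148.8

Direction: reverse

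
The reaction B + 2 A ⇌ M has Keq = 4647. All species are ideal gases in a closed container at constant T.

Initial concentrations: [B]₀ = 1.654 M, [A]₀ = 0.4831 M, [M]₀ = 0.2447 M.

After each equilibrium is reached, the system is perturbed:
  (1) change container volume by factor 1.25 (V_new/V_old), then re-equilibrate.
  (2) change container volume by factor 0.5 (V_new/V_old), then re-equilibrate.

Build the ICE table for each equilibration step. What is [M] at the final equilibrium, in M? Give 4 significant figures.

Q₀ = 0.6339 vs Keq = 4647 ⇒ Q<K, forward
Step 1:
                  B         A         M
  Initial     1.654    0.4831    0.2447
  Change    -0.2373   -0.4745    0.2373
  Equil       1.417  0.008556     0.482
  solve Keq expr → x = 0.2373; check Q = 4647
Then change container volume by factor 1.25 (V_new/V_old).
Step 2:
                  B         A         M
  Initial     1.133  0.006845    0.3856
  Change  8.4931e-04  0.001699 -8.4931e-04
  Equil       1.134  0.008544    0.3847
  solve Keq expr → x = -8.4931e-04; check Q = 4647
Then change container volume by factor 0.5 (V_new/V_old).
Step 3:
                  B         A         M
  Initial     2.268   0.01709    0.7695
  Change  -0.004256 -0.008512  0.004256
  Equil       2.264  0.008575    0.7737
  solve Keq expr → x = 0.004256; check Q = 4647

[M]_eq = 0.7737 M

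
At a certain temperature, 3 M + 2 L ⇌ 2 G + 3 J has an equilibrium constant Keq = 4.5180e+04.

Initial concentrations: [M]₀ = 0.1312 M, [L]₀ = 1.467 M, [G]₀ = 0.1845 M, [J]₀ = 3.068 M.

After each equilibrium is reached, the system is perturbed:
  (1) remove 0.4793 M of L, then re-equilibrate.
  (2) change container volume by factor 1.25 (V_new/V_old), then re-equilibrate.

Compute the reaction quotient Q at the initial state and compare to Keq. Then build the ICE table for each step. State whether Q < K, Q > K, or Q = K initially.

Q₀ = 202.3; Q < K (proceeds forward)

Q₀ = 202.3 vs Keq = 4.5180e+04 ⇒ Q<K, forward
Step 1:
                  M         L         G         J
  Initial    0.1312     1.467    0.1845     3.068
  Change    -0.1027  -0.06848   0.06848    0.1027
  Equil     0.02847     1.399     0.253     3.171
  solve Keq expr → x = 0.03424; check Q = 4.5180e+04
Then remove 0.4793 M of L.
Step 2:
                  M         L         G         J
  Initial   0.02847    0.9192     0.253     3.171
  Change   0.008388  0.005592 -0.005592 -0.008388
  Equil     0.03686    0.9248    0.2474     3.162
  solve Keq expr → x = -0.002796; check Q = 4.5180e+04
Then change container volume by factor 1.25 (V_new/V_old).
Step 3:
                  M         L         G         J
  Initial   0.02949    0.7398    0.1979      2.53
  Change          0         0         0         0
  Equil     0.02949    0.7398    0.1979      2.53
  solve Keq expr → x = 0; check Q = 4.5180e+04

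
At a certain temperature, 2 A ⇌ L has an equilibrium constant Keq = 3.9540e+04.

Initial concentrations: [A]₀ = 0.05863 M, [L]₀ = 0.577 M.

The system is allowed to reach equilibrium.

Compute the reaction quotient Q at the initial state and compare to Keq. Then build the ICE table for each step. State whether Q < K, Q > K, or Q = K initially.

Q₀ = 167.9; Q < K (proceeds forward)

Q₀ = 167.9 vs Keq = 3.9540e+04 ⇒ Q<K, forward
Step 1:
                    A           L
  Initial     0.05863       0.577
  Change     -0.05472     0.02736
  Equil       0.00391      0.6044
  solve Keq expr → x = 0.02736; check Q = 3.9540e+04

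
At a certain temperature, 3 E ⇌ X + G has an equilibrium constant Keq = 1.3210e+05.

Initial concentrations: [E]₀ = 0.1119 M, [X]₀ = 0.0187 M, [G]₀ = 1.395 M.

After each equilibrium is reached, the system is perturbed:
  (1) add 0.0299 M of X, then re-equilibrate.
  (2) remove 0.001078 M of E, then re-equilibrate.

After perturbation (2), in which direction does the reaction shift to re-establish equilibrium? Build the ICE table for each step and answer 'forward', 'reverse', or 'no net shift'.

Q₀ = 18.62 vs Keq = 1.3210e+05 ⇒ Q<K, forward
Step 1:
                  E         X         G
  init       0.1119    0.0187     1.395
  Δ         -0.1036   0.03453   0.03453
  eq        0.00832   0.05323      1.43
  solve Keq expr → x = 0.03453; check Q = 1.3210e+05
Then add 0.0299 M of X.
Step 2:
                  E         X         G
  init      0.00832   0.08313      1.43
  Δ        0.001315 -4.3834e-04 -4.3834e-04
  eq       0.009635   0.08269     1.429
  solve Keq expr → x = -4.3834e-04; check Q = 1.3210e+05
Then remove 0.001078 M of E.
Step 3:
                  E         X         G
  init     0.008557   0.08269     1.429
  Δ        0.001063 -3.5447e-04 -3.5447e-04
  eq       0.009621   0.08233     1.429
  solve Keq expr → x = -3.5447e-04; check Q = 1.3210e+05

Direction: reverse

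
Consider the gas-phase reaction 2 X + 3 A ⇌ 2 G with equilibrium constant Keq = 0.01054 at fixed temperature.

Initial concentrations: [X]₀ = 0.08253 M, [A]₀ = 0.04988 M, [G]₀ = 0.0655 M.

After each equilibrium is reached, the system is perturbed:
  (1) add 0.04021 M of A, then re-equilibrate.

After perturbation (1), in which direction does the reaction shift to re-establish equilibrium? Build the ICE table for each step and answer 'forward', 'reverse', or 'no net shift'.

Direction: forward

Q₀ = 5076 vs Keq = 0.01054 ⇒ Q>K, reverse
Step 1:
                   X          A          G
  I          0.08253    0.04988     0.0655
  C          0.06465    0.09697   -0.06465
  E           0.1472     0.1469 8.5035e-04
  solve Keq expr → x = -0.03232; check Q = 0.01054
Then add 0.04021 M of A.
Step 2:
                   X          A          G
  I           0.1472     0.1871 8.5035e-04
  C       -3.6381e-04 -5.4572e-04 3.6381e-04
  E           0.1468     0.1865   0.001214
  solve Keq expr → x = 1.8191e-04; check Q = 0.01054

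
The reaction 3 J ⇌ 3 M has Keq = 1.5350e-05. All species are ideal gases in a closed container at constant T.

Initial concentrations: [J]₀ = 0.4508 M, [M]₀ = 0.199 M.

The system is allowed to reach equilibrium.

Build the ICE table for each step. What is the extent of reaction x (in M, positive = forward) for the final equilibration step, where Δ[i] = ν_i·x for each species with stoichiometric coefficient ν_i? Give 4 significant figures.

x = -0.06108 M

Q₀ = 0.08602 vs Keq = 1.5350e-05 ⇒ Q>K, reverse
Step 1:
                    J           M
  init         0.4508       0.199
  Δ            0.1832     -0.1832
  eq            0.634     0.01576
  solve Keq expr → x = -0.06108; check Q = 1.5350e-05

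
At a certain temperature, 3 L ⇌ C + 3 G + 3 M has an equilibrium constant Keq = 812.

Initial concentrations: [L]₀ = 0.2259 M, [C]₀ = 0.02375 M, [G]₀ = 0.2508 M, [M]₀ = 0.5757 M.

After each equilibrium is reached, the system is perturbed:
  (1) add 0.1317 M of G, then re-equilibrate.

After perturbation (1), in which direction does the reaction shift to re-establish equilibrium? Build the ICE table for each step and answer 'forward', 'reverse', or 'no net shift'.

Direction: reverse

Q₀ = 0.006201 vs Keq = 812 ⇒ Q<K, forward
Step 1:
                   L          C          G          M
  init        0.2259    0.02375     0.2508     0.5757
  Δ          -0.2084    0.06947     0.2084     0.2084
  eq          0.0175    0.09322     0.4592     0.7841
  solve Keq expr → x = 0.06947; check Q = 812
Then add 0.1317 M of G.
Step 2:
                   L          C          G          M
  init        0.0175    0.09322     0.5909     0.7841
  Δ         0.004591   -0.00153  -0.004591  -0.004591
  eq         0.02209    0.09169     0.5863     0.7795
  solve Keq expr → x = -0.00153; check Q = 812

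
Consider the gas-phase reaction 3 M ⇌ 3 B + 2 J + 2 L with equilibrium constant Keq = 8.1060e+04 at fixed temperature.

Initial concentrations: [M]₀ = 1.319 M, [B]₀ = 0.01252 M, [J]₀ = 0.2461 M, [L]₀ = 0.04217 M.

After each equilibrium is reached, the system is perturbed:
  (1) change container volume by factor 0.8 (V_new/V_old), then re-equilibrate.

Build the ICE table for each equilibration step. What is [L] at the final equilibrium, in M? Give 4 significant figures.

Q₀ = 9.2110e-11 vs Keq = 8.1060e+04 ⇒ Q<K, forward
Step 1:
                    M           B           J           L
  I             1.319     0.01252      0.2461     0.04217
  C            -1.289       1.289      0.8593      0.8593
  E              0.03       1.302       1.105      0.9015
  solve Keq expr → x = 0.4297; check Q = 8.1060e+04
Then change container volume by factor 0.8 (V_new/V_old).
Step 2:
                    M           B           J           L
  I            0.0375       1.627       1.382       1.127
  C           0.01218    -0.01218   -0.008121   -0.008121
  E           0.04969       1.615       1.374       1.119
  solve Keq expr → x = -0.00406; check Q = 8.1060e+04

[L]_eq = 1.119 M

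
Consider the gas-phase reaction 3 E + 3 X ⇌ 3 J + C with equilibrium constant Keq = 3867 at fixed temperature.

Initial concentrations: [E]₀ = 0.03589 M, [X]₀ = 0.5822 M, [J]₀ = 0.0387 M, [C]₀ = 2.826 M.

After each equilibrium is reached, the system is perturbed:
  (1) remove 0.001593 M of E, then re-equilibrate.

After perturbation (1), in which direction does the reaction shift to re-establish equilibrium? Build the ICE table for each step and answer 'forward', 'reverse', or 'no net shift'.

Q₀ = 17.95 vs Keq = 3867 ⇒ Q<K, forward
Step 1:
                   E          X          J          C
  init       0.03589     0.5822     0.0387      2.826
  Δ         -0.02549   -0.02549    0.02549   0.008498
  eq          0.0104     0.5567    0.06419      2.834
  solve Keq expr → x = 0.008498; check Q = 3867
Then remove 0.001593 M of E.
Step 2:
                   E          X          J          C
  init      0.008804     0.5567    0.06419      2.834
  Δ         0.001349   0.001349  -0.001349 -4.4977e-04
  eq         0.01015     0.5581    0.06284      2.834
  solve Keq expr → x = -4.4977e-04; check Q = 3867

Direction: reverse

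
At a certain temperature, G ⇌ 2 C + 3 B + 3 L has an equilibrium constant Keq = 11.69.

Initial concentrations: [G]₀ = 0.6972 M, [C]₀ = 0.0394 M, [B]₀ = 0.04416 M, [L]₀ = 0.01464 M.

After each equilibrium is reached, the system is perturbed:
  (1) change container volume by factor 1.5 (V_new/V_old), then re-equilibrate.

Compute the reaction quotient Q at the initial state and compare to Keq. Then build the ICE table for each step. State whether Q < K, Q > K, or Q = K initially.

Q₀ = 6.0165e-13 vs Keq = 11.69 ⇒ Q<K, forward
Step 1:
                  G         C         B         L
  init       0.6972    0.0394   0.04416   0.01464
  Δ         -0.4159    0.8317     1.248     1.248
  eq         0.2813    0.8711     1.292     1.262
  solve Keq expr → x = 0.4159; check Q = 11.69
Then change container volume by factor 1.5 (V_new/V_old).
Step 2:
                  G         C         B         L
  init       0.1876    0.5807    0.8612    0.8415
  Δ        -0.08973    0.1795    0.2692    0.2692
  eq        0.09783    0.7602      1.13     1.111
  solve Keq expr → x = 0.08973; check Q = 11.69

Q₀ = 6.0165e-13; Q < K (proceeds forward)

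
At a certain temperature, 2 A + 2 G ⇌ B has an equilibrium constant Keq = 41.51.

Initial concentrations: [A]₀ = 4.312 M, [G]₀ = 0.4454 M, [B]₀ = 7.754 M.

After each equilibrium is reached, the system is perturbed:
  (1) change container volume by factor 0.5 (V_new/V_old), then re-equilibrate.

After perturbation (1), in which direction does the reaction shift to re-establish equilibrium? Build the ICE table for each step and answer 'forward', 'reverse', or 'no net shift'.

Q₀ = 2.102 vs Keq = 41.51 ⇒ Q<K, forward
Step 1:
                    A           G           B
  init          4.312      0.4454       7.754
  Δ           -0.3355     -0.3355      0.1678
  eq            3.976      0.1099       7.922
  solve Keq expr → x = 0.1678; check Q = 41.51
Then change container volume by factor 0.5 (V_new/V_old).
Step 2:
                    A           G           B
  init          7.953      0.2197       15.84
  Δ           -0.1405     -0.1405     0.07023
  eq            7.812     0.07925       15.91
  solve Keq expr → x = 0.07023; check Q = 41.51

Direction: forward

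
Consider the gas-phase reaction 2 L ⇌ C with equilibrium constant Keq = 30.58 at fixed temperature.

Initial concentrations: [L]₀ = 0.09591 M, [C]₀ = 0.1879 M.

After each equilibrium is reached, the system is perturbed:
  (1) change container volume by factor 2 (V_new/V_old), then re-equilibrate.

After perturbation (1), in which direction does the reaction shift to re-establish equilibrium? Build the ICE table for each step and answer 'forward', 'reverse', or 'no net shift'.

Q₀ = 20.43 vs Keq = 30.58 ⇒ Q<K, forward
Step 1:
                   L          C
  init       0.09591     0.1879
  Δ         -0.01588   0.007942
  eq         0.08003     0.1958
  solve Keq expr → x = 0.007942; check Q = 30.58
Then change container volume by factor 2 (V_new/V_old).
Step 2:
                   L          C
  init       0.04001    0.09792
  Δ          0.01445  -0.007223
  eq         0.05446     0.0907
  solve Keq expr → x = -0.007223; check Q = 30.58

Direction: reverse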